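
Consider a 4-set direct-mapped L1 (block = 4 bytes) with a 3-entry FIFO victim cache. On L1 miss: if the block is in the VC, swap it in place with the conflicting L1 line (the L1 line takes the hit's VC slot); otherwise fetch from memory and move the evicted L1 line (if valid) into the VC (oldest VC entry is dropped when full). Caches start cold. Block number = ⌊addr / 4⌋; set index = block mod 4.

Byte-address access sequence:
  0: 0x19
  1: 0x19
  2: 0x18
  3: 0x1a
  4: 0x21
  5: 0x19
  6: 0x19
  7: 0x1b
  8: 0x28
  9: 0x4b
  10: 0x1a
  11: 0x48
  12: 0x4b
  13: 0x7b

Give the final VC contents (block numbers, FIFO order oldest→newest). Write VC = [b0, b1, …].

VC = [6, 10, 18]

  [0] addr=0x19 blk=6 s=2: MISS | VC []
  [1] addr=0x19 blk=6 s=2: L1-HIT | VC []
  [2] addr=0x18 blk=6 s=2: L1-HIT | VC []
  [3] addr=0x1a blk=6 s=2: L1-HIT | VC []
  [4] addr=0x21 blk=8 s=0: MISS | VC []
  [5] addr=0x19 blk=6 s=2: L1-HIT | VC []
  [6] addr=0x19 blk=6 s=2: L1-HIT | VC []
  [7] addr=0x1b blk=6 s=2: L1-HIT | VC []
  [8] addr=0x28 blk=10 s=2: MISS | VC [6]
  [9] addr=0x4b blk=18 s=2: MISS | VC [6, 10]
  [10] addr=0x1a blk=6 s=2: VC-HIT | VC [18, 10]
  [11] addr=0x48 blk=18 s=2: VC-HIT | VC [6, 10]
  [12] addr=0x4b blk=18 s=2: L1-HIT | VC [6, 10]
  [13] addr=0x7b blk=30 s=2: MISS | VC [6, 10, 18]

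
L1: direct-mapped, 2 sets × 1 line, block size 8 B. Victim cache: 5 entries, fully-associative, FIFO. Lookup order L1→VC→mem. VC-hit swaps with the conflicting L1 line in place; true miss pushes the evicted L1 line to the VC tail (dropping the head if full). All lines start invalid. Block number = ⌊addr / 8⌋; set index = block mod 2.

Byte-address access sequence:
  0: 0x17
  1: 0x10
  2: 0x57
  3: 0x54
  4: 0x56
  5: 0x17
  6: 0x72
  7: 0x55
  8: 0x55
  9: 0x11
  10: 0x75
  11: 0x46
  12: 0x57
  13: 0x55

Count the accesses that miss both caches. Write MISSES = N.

MISSES = 4

0: 0x17 (blk 2, set 0) → MISS  vc=[]
1: 0x10 (blk 2, set 0) → L1-HIT  vc=[]
2: 0x57 (blk 10, set 0) → MISS  vc=[2]
3: 0x54 (blk 10, set 0) → L1-HIT  vc=[2]
4: 0x56 (blk 10, set 0) → L1-HIT  vc=[2]
5: 0x17 (blk 2, set 0) → VC-HIT  vc=[10]
6: 0x72 (blk 14, set 0) → MISS  vc=[10, 2]
7: 0x55 (blk 10, set 0) → VC-HIT  vc=[14, 2]
8: 0x55 (blk 10, set 0) → L1-HIT  vc=[14, 2]
9: 0x11 (blk 2, set 0) → VC-HIT  vc=[14, 10]
10: 0x75 (blk 14, set 0) → VC-HIT  vc=[2, 10]
11: 0x46 (blk 8, set 0) → MISS  vc=[2, 10, 14]
12: 0x57 (blk 10, set 0) → VC-HIT  vc=[2, 8, 14]
13: 0x55 (blk 10, set 0) → L1-HIT  vc=[2, 8, 14]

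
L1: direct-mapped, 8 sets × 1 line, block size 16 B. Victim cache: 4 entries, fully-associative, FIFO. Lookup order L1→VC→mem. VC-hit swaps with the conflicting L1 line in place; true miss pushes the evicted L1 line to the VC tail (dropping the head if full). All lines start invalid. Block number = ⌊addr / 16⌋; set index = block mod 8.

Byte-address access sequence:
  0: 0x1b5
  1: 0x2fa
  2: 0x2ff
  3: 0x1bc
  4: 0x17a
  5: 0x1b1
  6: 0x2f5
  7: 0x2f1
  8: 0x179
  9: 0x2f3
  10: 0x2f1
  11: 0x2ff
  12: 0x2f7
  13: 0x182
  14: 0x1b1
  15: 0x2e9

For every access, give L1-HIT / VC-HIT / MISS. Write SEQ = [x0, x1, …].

  [0] addr=0x1b5 blk=27 s=3: MISS | VC []
  [1] addr=0x2fa blk=47 s=7: MISS | VC []
  [2] addr=0x2ff blk=47 s=7: L1-HIT | VC []
  [3] addr=0x1bc blk=27 s=3: L1-HIT | VC []
  [4] addr=0x17a blk=23 s=7: MISS | VC [47]
  [5] addr=0x1b1 blk=27 s=3: L1-HIT | VC [47]
  [6] addr=0x2f5 blk=47 s=7: VC-HIT | VC [23]
  [7] addr=0x2f1 blk=47 s=7: L1-HIT | VC [23]
  [8] addr=0x179 blk=23 s=7: VC-HIT | VC [47]
  [9] addr=0x2f3 blk=47 s=7: VC-HIT | VC [23]
  [10] addr=0x2f1 blk=47 s=7: L1-HIT | VC [23]
  [11] addr=0x2ff blk=47 s=7: L1-HIT | VC [23]
  [12] addr=0x2f7 blk=47 s=7: L1-HIT | VC [23]
  [13] addr=0x182 blk=24 s=0: MISS | VC [23]
  [14] addr=0x1b1 blk=27 s=3: L1-HIT | VC [23]
  [15] addr=0x2e9 blk=46 s=6: MISS | VC [23]

SEQ = [MISS, MISS, L1-HIT, L1-HIT, MISS, L1-HIT, VC-HIT, L1-HIT, VC-HIT, VC-HIT, L1-HIT, L1-HIT, L1-HIT, MISS, L1-HIT, MISS]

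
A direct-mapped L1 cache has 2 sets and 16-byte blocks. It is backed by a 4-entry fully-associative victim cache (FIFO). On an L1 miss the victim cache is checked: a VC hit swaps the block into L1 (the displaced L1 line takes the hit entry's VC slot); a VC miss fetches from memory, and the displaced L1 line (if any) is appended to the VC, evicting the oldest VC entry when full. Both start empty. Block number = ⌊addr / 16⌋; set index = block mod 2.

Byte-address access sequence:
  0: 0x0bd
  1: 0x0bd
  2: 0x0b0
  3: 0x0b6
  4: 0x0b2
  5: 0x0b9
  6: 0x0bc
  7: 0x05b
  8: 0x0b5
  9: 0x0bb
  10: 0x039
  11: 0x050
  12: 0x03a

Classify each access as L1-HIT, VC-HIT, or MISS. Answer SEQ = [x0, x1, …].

SEQ = [MISS, L1-HIT, L1-HIT, L1-HIT, L1-HIT, L1-HIT, L1-HIT, MISS, VC-HIT, L1-HIT, MISS, VC-HIT, VC-HIT]

0: 0xbd (blk 11, set 1) → MISS  vc=[]
1: 0xbd (blk 11, set 1) → L1-HIT  vc=[]
2: 0xb0 (blk 11, set 1) → L1-HIT  vc=[]
3: 0xb6 (blk 11, set 1) → L1-HIT  vc=[]
4: 0xb2 (blk 11, set 1) → L1-HIT  vc=[]
5: 0xb9 (blk 11, set 1) → L1-HIT  vc=[]
6: 0xbc (blk 11, set 1) → L1-HIT  vc=[]
7: 0x5b (blk 5, set 1) → MISS  vc=[11]
8: 0xb5 (blk 11, set 1) → VC-HIT  vc=[5]
9: 0xbb (blk 11, set 1) → L1-HIT  vc=[5]
10: 0x39 (blk 3, set 1) → MISS  vc=[5, 11]
11: 0x50 (blk 5, set 1) → VC-HIT  vc=[3, 11]
12: 0x3a (blk 3, set 1) → VC-HIT  vc=[5, 11]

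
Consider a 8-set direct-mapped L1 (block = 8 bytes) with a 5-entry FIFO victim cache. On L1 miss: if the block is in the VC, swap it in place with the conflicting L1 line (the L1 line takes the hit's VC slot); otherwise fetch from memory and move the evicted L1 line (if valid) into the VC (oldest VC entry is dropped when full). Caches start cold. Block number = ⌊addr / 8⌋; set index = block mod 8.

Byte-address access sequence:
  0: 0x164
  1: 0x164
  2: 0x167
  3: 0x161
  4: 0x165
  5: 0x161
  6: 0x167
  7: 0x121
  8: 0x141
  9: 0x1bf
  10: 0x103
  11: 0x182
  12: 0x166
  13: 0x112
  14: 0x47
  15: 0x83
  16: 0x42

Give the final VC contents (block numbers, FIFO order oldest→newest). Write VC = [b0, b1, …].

VC = [36, 40, 32, 48, 16]

  [0] addr=0x164 blk=44 s=4: MISS | VC []
  [1] addr=0x164 blk=44 s=4: L1-HIT | VC []
  [2] addr=0x167 blk=44 s=4: L1-HIT | VC []
  [3] addr=0x161 blk=44 s=4: L1-HIT | VC []
  [4] addr=0x165 blk=44 s=4: L1-HIT | VC []
  [5] addr=0x161 blk=44 s=4: L1-HIT | VC []
  [6] addr=0x167 blk=44 s=4: L1-HIT | VC []
  [7] addr=0x121 blk=36 s=4: MISS | VC [44]
  [8] addr=0x141 blk=40 s=0: MISS | VC [44]
  [9] addr=0x1bf blk=55 s=7: MISS | VC [44]
  [10] addr=0x103 blk=32 s=0: MISS | VC [44, 40]
  [11] addr=0x182 blk=48 s=0: MISS | VC [44, 40, 32]
  [12] addr=0x166 blk=44 s=4: VC-HIT | VC [36, 40, 32]
  [13] addr=0x112 blk=34 s=2: MISS | VC [36, 40, 32]
  [14] addr=0x47 blk=8 s=0: MISS | VC [36, 40, 32, 48]
  [15] addr=0x83 blk=16 s=0: MISS | VC [36, 40, 32, 48, 8]
  [16] addr=0x42 blk=8 s=0: VC-HIT | VC [36, 40, 32, 48, 16]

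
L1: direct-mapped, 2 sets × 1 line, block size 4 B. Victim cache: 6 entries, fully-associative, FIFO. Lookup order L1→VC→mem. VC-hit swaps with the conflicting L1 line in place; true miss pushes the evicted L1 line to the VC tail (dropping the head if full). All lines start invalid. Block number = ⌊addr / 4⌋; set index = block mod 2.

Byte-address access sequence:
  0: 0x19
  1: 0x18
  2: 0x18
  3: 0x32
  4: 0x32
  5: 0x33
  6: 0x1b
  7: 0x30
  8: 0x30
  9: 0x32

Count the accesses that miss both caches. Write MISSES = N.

MISSES = 2

#0 0x19→b6/s0 MISS; vc=[]
#1 0x18→b6/s0 L1-HIT; vc=[]
#2 0x18→b6/s0 L1-HIT; vc=[]
#3 0x32→b12/s0 MISS; vc=[6]
#4 0x32→b12/s0 L1-HIT; vc=[6]
#5 0x33→b12/s0 L1-HIT; vc=[6]
#6 0x1b→b6/s0 VC-HIT; vc=[12]
#7 0x30→b12/s0 VC-HIT; vc=[6]
#8 0x30→b12/s0 L1-HIT; vc=[6]
#9 0x32→b12/s0 L1-HIT; vc=[6]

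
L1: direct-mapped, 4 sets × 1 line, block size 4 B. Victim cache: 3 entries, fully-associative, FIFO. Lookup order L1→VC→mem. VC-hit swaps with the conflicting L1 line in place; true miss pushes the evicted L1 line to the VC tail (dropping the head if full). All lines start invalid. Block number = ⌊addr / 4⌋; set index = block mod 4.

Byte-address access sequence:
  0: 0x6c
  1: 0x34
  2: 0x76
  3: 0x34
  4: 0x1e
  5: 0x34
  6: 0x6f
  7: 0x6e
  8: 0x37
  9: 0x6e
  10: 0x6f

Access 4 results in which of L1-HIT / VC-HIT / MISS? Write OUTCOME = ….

OUTCOME = MISS

  [0] addr=0x6c blk=27 s=3: MISS | VC []
  [1] addr=0x34 blk=13 s=1: MISS | VC []
  [2] addr=0x76 blk=29 s=1: MISS | VC [13]
  [3] addr=0x34 blk=13 s=1: VC-HIT | VC [29]
  [4] addr=0x1e blk=7 s=3: MISS | VC [29, 27]
  [5] addr=0x34 blk=13 s=1: L1-HIT | VC [29, 27]
  [6] addr=0x6f blk=27 s=3: VC-HIT | VC [29, 7]
  [7] addr=0x6e blk=27 s=3: L1-HIT | VC [29, 7]
  [8] addr=0x37 blk=13 s=1: L1-HIT | VC [29, 7]
  [9] addr=0x6e blk=27 s=3: L1-HIT | VC [29, 7]
  [10] addr=0x6f blk=27 s=3: L1-HIT | VC [29, 7]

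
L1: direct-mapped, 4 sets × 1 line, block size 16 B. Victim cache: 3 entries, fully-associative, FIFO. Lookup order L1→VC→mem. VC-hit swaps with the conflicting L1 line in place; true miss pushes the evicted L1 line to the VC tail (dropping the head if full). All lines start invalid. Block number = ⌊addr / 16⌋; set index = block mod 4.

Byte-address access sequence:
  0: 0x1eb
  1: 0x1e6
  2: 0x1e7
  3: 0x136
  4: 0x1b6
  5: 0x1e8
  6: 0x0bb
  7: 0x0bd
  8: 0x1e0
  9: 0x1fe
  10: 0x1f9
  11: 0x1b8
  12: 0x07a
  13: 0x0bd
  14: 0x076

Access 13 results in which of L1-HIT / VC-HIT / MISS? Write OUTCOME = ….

  [0] addr=0x1eb blk=30 s=2: MISS | VC []
  [1] addr=0x1e6 blk=30 s=2: L1-HIT | VC []
  [2] addr=0x1e7 blk=30 s=2: L1-HIT | VC []
  [3] addr=0x136 blk=19 s=3: MISS | VC []
  [4] addr=0x1b6 blk=27 s=3: MISS | VC [19]
  [5] addr=0x1e8 blk=30 s=2: L1-HIT | VC [19]
  [6] addr=0xbb blk=11 s=3: MISS | VC [19, 27]
  [7] addr=0xbd blk=11 s=3: L1-HIT | VC [19, 27]
  [8] addr=0x1e0 blk=30 s=2: L1-HIT | VC [19, 27]
  [9] addr=0x1fe blk=31 s=3: MISS | VC [19, 27, 11]
  [10] addr=0x1f9 blk=31 s=3: L1-HIT | VC [19, 27, 11]
  [11] addr=0x1b8 blk=27 s=3: VC-HIT | VC [19, 31, 11]
  [12] addr=0x7a blk=7 s=3: MISS | VC [31, 11, 27]
  [13] addr=0xbd blk=11 s=3: VC-HIT | VC [31, 7, 27]
  [14] addr=0x76 blk=7 s=3: VC-HIT | VC [31, 11, 27]

OUTCOME = VC-HIT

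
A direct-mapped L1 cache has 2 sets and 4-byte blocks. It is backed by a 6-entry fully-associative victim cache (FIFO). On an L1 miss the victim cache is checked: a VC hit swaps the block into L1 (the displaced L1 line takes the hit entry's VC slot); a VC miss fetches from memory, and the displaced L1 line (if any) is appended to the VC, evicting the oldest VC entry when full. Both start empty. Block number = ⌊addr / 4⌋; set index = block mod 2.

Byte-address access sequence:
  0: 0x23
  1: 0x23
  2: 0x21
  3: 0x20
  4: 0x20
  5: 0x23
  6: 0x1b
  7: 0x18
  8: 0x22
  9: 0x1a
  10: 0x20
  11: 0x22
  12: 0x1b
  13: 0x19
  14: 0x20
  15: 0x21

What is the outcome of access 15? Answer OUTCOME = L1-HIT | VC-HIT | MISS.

  [0] addr=0x23 blk=8 s=0: MISS | VC []
  [1] addr=0x23 blk=8 s=0: L1-HIT | VC []
  [2] addr=0x21 blk=8 s=0: L1-HIT | VC []
  [3] addr=0x20 blk=8 s=0: L1-HIT | VC []
  [4] addr=0x20 blk=8 s=0: L1-HIT | VC []
  [5] addr=0x23 blk=8 s=0: L1-HIT | VC []
  [6] addr=0x1b blk=6 s=0: MISS | VC [8]
  [7] addr=0x18 blk=6 s=0: L1-HIT | VC [8]
  [8] addr=0x22 blk=8 s=0: VC-HIT | VC [6]
  [9] addr=0x1a blk=6 s=0: VC-HIT | VC [8]
  [10] addr=0x20 blk=8 s=0: VC-HIT | VC [6]
  [11] addr=0x22 blk=8 s=0: L1-HIT | VC [6]
  [12] addr=0x1b blk=6 s=0: VC-HIT | VC [8]
  [13] addr=0x19 blk=6 s=0: L1-HIT | VC [8]
  [14] addr=0x20 blk=8 s=0: VC-HIT | VC [6]
  [15] addr=0x21 blk=8 s=0: L1-HIT | VC [6]

OUTCOME = L1-HIT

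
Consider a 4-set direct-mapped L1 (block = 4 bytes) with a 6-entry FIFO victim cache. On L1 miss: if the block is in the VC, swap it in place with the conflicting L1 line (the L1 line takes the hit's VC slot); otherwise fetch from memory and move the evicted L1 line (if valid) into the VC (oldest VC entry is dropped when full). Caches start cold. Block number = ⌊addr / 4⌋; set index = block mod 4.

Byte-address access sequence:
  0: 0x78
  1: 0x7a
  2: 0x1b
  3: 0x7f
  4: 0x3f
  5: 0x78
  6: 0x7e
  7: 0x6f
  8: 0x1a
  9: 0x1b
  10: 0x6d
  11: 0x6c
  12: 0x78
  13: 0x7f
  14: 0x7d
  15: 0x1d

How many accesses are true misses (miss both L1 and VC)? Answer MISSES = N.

0: 0x78 (blk 30, set 2) → MISS  vc=[]
1: 0x7a (blk 30, set 2) → L1-HIT  vc=[]
2: 0x1b (blk 6, set 2) → MISS  vc=[30]
3: 0x7f (blk 31, set 3) → MISS  vc=[30]
4: 0x3f (blk 15, set 3) → MISS  vc=[30, 31]
5: 0x78 (blk 30, set 2) → VC-HIT  vc=[6, 31]
6: 0x7e (blk 31, set 3) → VC-HIT  vc=[6, 15]
7: 0x6f (blk 27, set 3) → MISS  vc=[6, 15, 31]
8: 0x1a (blk 6, set 2) → VC-HIT  vc=[30, 15, 31]
9: 0x1b (blk 6, set 2) → L1-HIT  vc=[30, 15, 31]
10: 0x6d (blk 27, set 3) → L1-HIT  vc=[30, 15, 31]
11: 0x6c (blk 27, set 3) → L1-HIT  vc=[30, 15, 31]
12: 0x78 (blk 30, set 2) → VC-HIT  vc=[6, 15, 31]
13: 0x7f (blk 31, set 3) → VC-HIT  vc=[6, 15, 27]
14: 0x7d (blk 31, set 3) → L1-HIT  vc=[6, 15, 27]
15: 0x1d (blk 7, set 3) → MISS  vc=[6, 15, 27, 31]

MISSES = 6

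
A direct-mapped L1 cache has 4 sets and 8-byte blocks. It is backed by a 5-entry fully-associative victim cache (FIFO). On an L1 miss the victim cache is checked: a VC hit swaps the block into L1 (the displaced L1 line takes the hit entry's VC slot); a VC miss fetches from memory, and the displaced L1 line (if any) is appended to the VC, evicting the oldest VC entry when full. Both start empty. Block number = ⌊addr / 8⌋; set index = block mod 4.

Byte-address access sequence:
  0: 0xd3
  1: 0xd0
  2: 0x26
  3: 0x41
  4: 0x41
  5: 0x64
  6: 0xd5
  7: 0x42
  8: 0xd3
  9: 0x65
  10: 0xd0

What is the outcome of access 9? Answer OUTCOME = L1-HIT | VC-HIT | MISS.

0: 0xd3 (blk 26, set 2) → MISS  vc=[]
1: 0xd0 (blk 26, set 2) → L1-HIT  vc=[]
2: 0x26 (blk 4, set 0) → MISS  vc=[]
3: 0x41 (blk 8, set 0) → MISS  vc=[4]
4: 0x41 (blk 8, set 0) → L1-HIT  vc=[4]
5: 0x64 (blk 12, set 0) → MISS  vc=[4, 8]
6: 0xd5 (blk 26, set 2) → L1-HIT  vc=[4, 8]
7: 0x42 (blk 8, set 0) → VC-HIT  vc=[4, 12]
8: 0xd3 (blk 26, set 2) → L1-HIT  vc=[4, 12]
9: 0x65 (blk 12, set 0) → VC-HIT  vc=[4, 8]
10: 0xd0 (blk 26, set 2) → L1-HIT  vc=[4, 8]

OUTCOME = VC-HIT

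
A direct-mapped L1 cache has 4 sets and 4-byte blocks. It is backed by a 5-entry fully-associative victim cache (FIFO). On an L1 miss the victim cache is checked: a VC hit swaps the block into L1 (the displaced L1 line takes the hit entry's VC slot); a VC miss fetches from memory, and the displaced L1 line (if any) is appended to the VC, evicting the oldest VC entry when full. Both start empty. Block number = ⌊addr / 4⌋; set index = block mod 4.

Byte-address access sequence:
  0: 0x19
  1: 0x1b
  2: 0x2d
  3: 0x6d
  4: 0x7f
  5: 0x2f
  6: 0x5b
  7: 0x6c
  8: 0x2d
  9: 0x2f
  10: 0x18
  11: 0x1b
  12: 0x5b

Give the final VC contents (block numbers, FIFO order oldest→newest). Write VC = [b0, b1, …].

  [0] addr=0x19 blk=6 s=2: MISS | VC []
  [1] addr=0x1b blk=6 s=2: L1-HIT | VC []
  [2] addr=0x2d blk=11 s=3: MISS | VC []
  [3] addr=0x6d blk=27 s=3: MISS | VC [11]
  [4] addr=0x7f blk=31 s=3: MISS | VC [11, 27]
  [5] addr=0x2f blk=11 s=3: VC-HIT | VC [31, 27]
  [6] addr=0x5b blk=22 s=2: MISS | VC [31, 27, 6]
  [7] addr=0x6c blk=27 s=3: VC-HIT | VC [31, 11, 6]
  [8] addr=0x2d blk=11 s=3: VC-HIT | VC [31, 27, 6]
  [9] addr=0x2f blk=11 s=3: L1-HIT | VC [31, 27, 6]
  [10] addr=0x18 blk=6 s=2: VC-HIT | VC [31, 27, 22]
  [11] addr=0x1b blk=6 s=2: L1-HIT | VC [31, 27, 22]
  [12] addr=0x5b blk=22 s=2: VC-HIT | VC [31, 27, 6]

VC = [31, 27, 6]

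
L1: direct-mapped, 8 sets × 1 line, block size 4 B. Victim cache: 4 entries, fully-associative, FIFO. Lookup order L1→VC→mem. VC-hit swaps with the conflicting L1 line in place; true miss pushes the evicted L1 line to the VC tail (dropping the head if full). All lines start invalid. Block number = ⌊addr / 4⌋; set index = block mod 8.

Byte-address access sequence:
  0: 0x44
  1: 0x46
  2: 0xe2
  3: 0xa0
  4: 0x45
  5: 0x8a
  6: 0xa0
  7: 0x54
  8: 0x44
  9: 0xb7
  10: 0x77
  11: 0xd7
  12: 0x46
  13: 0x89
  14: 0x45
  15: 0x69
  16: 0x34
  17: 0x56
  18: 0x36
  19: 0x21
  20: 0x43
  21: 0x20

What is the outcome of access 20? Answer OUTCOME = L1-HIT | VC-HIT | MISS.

#0 0x44→b17/s1 MISS; vc=[]
#1 0x46→b17/s1 L1-HIT; vc=[]
#2 0xe2→b56/s0 MISS; vc=[]
#3 0xa0→b40/s0 MISS; vc=[56]
#4 0x45→b17/s1 L1-HIT; vc=[56]
#5 0x8a→b34/s2 MISS; vc=[56]
#6 0xa0→b40/s0 L1-HIT; vc=[56]
#7 0x54→b21/s5 MISS; vc=[56]
#8 0x44→b17/s1 L1-HIT; vc=[56]
#9 0xb7→b45/s5 MISS; vc=[56,21]
#10 0x77→b29/s5 MISS; vc=[56,21,45]
#11 0xd7→b53/s5 MISS; vc=[56,21,45,29]
#12 0x46→b17/s1 L1-HIT; vc=[56,21,45,29]
#13 0x89→b34/s2 L1-HIT; vc=[56,21,45,29]
#14 0x45→b17/s1 L1-HIT; vc=[56,21,45,29]
#15 0x69→b26/s2 MISS; vc=[21,45,29,34]
#16 0x34→b13/s5 MISS; vc=[45,29,34,53]
#17 0x56→b21/s5 MISS; vc=[29,34,53,13]
#18 0x36→b13/s5 VC-HIT; vc=[29,34,53,21]
#19 0x21→b8/s0 MISS; vc=[34,53,21,40]
#20 0x43→b16/s0 MISS; vc=[53,21,40,8]
#21 0x20→b8/s0 VC-HIT; vc=[53,21,40,16]

OUTCOME = MISS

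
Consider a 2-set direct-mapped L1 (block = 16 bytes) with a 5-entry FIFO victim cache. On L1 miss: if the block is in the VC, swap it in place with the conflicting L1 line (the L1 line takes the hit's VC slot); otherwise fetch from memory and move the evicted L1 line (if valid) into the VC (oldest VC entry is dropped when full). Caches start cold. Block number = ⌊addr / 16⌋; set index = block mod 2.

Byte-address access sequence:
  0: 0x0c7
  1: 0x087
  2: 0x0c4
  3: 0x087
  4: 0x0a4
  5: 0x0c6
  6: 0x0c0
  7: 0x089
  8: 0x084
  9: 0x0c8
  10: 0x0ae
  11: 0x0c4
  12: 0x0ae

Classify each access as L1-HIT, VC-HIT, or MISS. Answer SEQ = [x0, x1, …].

#0 0xc7→b12/s0 MISS; vc=[]
#1 0x87→b8/s0 MISS; vc=[12]
#2 0xc4→b12/s0 VC-HIT; vc=[8]
#3 0x87→b8/s0 VC-HIT; vc=[12]
#4 0xa4→b10/s0 MISS; vc=[12,8]
#5 0xc6→b12/s0 VC-HIT; vc=[10,8]
#6 0xc0→b12/s0 L1-HIT; vc=[10,8]
#7 0x89→b8/s0 VC-HIT; vc=[10,12]
#8 0x84→b8/s0 L1-HIT; vc=[10,12]
#9 0xc8→b12/s0 VC-HIT; vc=[10,8]
#10 0xae→b10/s0 VC-HIT; vc=[12,8]
#11 0xc4→b12/s0 VC-HIT; vc=[10,8]
#12 0xae→b10/s0 VC-HIT; vc=[12,8]

SEQ = [MISS, MISS, VC-HIT, VC-HIT, MISS, VC-HIT, L1-HIT, VC-HIT, L1-HIT, VC-HIT, VC-HIT, VC-HIT, VC-HIT]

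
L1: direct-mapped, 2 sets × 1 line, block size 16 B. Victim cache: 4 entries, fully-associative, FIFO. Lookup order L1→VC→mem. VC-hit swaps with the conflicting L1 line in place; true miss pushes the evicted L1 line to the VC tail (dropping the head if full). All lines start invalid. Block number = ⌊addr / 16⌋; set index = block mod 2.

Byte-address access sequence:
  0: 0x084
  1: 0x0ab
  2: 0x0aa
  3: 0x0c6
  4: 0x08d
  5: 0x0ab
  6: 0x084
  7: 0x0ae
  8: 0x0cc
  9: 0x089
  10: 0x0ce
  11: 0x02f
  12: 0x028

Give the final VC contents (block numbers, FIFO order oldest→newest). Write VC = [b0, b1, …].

0: 0x84 (blk 8, set 0) → MISS  vc=[]
1: 0xab (blk 10, set 0) → MISS  vc=[8]
2: 0xaa (blk 10, set 0) → L1-HIT  vc=[8]
3: 0xc6 (blk 12, set 0) → MISS  vc=[8, 10]
4: 0x8d (blk 8, set 0) → VC-HIT  vc=[12, 10]
5: 0xab (blk 10, set 0) → VC-HIT  vc=[12, 8]
6: 0x84 (blk 8, set 0) → VC-HIT  vc=[12, 10]
7: 0xae (blk 10, set 0) → VC-HIT  vc=[12, 8]
8: 0xcc (blk 12, set 0) → VC-HIT  vc=[10, 8]
9: 0x89 (blk 8, set 0) → VC-HIT  vc=[10, 12]
10: 0xce (blk 12, set 0) → VC-HIT  vc=[10, 8]
11: 0x2f (blk 2, set 0) → MISS  vc=[10, 8, 12]
12: 0x28 (blk 2, set 0) → L1-HIT  vc=[10, 8, 12]

VC = [10, 8, 12]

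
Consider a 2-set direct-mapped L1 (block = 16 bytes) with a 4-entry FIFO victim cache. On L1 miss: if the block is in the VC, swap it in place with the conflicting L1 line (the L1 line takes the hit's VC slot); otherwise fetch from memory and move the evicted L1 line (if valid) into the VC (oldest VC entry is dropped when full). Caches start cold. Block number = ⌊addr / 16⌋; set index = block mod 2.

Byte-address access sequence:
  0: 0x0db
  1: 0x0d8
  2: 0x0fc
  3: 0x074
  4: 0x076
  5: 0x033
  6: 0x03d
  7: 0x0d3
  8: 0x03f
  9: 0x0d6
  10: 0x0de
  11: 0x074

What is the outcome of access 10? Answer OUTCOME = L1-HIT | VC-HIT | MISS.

#0 0xdb→b13/s1 MISS; vc=[]
#1 0xd8→b13/s1 L1-HIT; vc=[]
#2 0xfc→b15/s1 MISS; vc=[13]
#3 0x74→b7/s1 MISS; vc=[13,15]
#4 0x76→b7/s1 L1-HIT; vc=[13,15]
#5 0x33→b3/s1 MISS; vc=[13,15,7]
#6 0x3d→b3/s1 L1-HIT; vc=[13,15,7]
#7 0xd3→b13/s1 VC-HIT; vc=[3,15,7]
#8 0x3f→b3/s1 VC-HIT; vc=[13,15,7]
#9 0xd6→b13/s1 VC-HIT; vc=[3,15,7]
#10 0xde→b13/s1 L1-HIT; vc=[3,15,7]
#11 0x74→b7/s1 VC-HIT; vc=[3,15,13]

OUTCOME = L1-HIT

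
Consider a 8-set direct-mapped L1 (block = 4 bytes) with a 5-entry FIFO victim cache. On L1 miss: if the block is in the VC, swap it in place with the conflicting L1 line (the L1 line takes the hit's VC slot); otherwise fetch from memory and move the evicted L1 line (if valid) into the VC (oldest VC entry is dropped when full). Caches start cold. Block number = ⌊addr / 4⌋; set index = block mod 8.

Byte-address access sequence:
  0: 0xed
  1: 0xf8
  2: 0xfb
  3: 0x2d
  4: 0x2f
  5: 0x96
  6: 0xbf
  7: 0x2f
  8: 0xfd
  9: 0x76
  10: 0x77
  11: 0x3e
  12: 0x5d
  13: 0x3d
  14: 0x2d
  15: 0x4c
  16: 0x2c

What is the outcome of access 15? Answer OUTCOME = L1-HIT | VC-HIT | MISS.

OUTCOME = MISS

#0 0xed→b59/s3 MISS; vc=[]
#1 0xf8→b62/s6 MISS; vc=[]
#2 0xfb→b62/s6 L1-HIT; vc=[]
#3 0x2d→b11/s3 MISS; vc=[59]
#4 0x2f→b11/s3 L1-HIT; vc=[59]
#5 0x96→b37/s5 MISS; vc=[59]
#6 0xbf→b47/s7 MISS; vc=[59]
#7 0x2f→b11/s3 L1-HIT; vc=[59]
#8 0xfd→b63/s7 MISS; vc=[59,47]
#9 0x76→b29/s5 MISS; vc=[59,47,37]
#10 0x77→b29/s5 L1-HIT; vc=[59,47,37]
#11 0x3e→b15/s7 MISS; vc=[59,47,37,63]
#12 0x5d→b23/s7 MISS; vc=[59,47,37,63,15]
#13 0x3d→b15/s7 VC-HIT; vc=[59,47,37,63,23]
#14 0x2d→b11/s3 L1-HIT; vc=[59,47,37,63,23]
#15 0x4c→b19/s3 MISS; vc=[47,37,63,23,11]
#16 0x2c→b11/s3 VC-HIT; vc=[47,37,63,23,19]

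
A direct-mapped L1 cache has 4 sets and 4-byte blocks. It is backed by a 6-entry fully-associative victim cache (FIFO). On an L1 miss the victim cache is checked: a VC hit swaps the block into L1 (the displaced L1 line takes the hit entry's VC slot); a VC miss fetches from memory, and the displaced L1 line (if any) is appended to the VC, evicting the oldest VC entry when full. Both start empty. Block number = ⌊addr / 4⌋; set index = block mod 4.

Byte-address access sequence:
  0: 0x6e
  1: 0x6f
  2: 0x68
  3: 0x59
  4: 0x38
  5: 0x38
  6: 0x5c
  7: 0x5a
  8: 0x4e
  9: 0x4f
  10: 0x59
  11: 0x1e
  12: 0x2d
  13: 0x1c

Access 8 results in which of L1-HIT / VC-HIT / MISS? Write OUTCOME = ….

OUTCOME = MISS

#0 0x6e→b27/s3 MISS; vc=[]
#1 0x6f→b27/s3 L1-HIT; vc=[]
#2 0x68→b26/s2 MISS; vc=[]
#3 0x59→b22/s2 MISS; vc=[26]
#4 0x38→b14/s2 MISS; vc=[26,22]
#5 0x38→b14/s2 L1-HIT; vc=[26,22]
#6 0x5c→b23/s3 MISS; vc=[26,22,27]
#7 0x5a→b22/s2 VC-HIT; vc=[26,14,27]
#8 0x4e→b19/s3 MISS; vc=[26,14,27,23]
#9 0x4f→b19/s3 L1-HIT; vc=[26,14,27,23]
#10 0x59→b22/s2 L1-HIT; vc=[26,14,27,23]
#11 0x1e→b7/s3 MISS; vc=[26,14,27,23,19]
#12 0x2d→b11/s3 MISS; vc=[26,14,27,23,19,7]
#13 0x1c→b7/s3 VC-HIT; vc=[26,14,27,23,19,11]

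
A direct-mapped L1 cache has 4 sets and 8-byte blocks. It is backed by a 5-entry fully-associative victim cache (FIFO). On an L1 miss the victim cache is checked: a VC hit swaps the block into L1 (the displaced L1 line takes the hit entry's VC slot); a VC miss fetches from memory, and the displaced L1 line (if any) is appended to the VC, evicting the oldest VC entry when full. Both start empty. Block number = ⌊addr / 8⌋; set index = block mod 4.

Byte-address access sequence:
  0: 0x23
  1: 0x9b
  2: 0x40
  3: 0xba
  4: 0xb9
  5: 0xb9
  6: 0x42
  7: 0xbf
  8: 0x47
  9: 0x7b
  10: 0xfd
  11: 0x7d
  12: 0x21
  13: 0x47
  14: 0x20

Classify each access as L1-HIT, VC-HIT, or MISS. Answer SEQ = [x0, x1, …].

#0 0x23→b4/s0 MISS; vc=[]
#1 0x9b→b19/s3 MISS; vc=[]
#2 0x40→b8/s0 MISS; vc=[4]
#3 0xba→b23/s3 MISS; vc=[4,19]
#4 0xb9→b23/s3 L1-HIT; vc=[4,19]
#5 0xb9→b23/s3 L1-HIT; vc=[4,19]
#6 0x42→b8/s0 L1-HIT; vc=[4,19]
#7 0xbf→b23/s3 L1-HIT; vc=[4,19]
#8 0x47→b8/s0 L1-HIT; vc=[4,19]
#9 0x7b→b15/s3 MISS; vc=[4,19,23]
#10 0xfd→b31/s3 MISS; vc=[4,19,23,15]
#11 0x7d→b15/s3 VC-HIT; vc=[4,19,23,31]
#12 0x21→b4/s0 VC-HIT; vc=[8,19,23,31]
#13 0x47→b8/s0 VC-HIT; vc=[4,19,23,31]
#14 0x20→b4/s0 VC-HIT; vc=[8,19,23,31]

SEQ = [MISS, MISS, MISS, MISS, L1-HIT, L1-HIT, L1-HIT, L1-HIT, L1-HIT, MISS, MISS, VC-HIT, VC-HIT, VC-HIT, VC-HIT]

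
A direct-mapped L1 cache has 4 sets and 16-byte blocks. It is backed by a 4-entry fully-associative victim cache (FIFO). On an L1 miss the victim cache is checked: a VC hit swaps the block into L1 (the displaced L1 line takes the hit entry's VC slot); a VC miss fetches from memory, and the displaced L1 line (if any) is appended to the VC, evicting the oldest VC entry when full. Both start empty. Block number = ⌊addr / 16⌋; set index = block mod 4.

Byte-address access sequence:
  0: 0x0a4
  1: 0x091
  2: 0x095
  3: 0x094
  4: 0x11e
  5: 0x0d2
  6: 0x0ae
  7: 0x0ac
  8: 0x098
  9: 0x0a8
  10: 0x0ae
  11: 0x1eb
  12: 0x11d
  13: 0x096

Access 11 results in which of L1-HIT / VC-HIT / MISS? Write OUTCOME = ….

OUTCOME = MISS

#0 0xa4→b10/s2 MISS; vc=[]
#1 0x91→b9/s1 MISS; vc=[]
#2 0x95→b9/s1 L1-HIT; vc=[]
#3 0x94→b9/s1 L1-HIT; vc=[]
#4 0x11e→b17/s1 MISS; vc=[9]
#5 0xd2→b13/s1 MISS; vc=[9,17]
#6 0xae→b10/s2 L1-HIT; vc=[9,17]
#7 0xac→b10/s2 L1-HIT; vc=[9,17]
#8 0x98→b9/s1 VC-HIT; vc=[13,17]
#9 0xa8→b10/s2 L1-HIT; vc=[13,17]
#10 0xae→b10/s2 L1-HIT; vc=[13,17]
#11 0x1eb→b30/s2 MISS; vc=[13,17,10]
#12 0x11d→b17/s1 VC-HIT; vc=[13,9,10]
#13 0x96→b9/s1 VC-HIT; vc=[13,17,10]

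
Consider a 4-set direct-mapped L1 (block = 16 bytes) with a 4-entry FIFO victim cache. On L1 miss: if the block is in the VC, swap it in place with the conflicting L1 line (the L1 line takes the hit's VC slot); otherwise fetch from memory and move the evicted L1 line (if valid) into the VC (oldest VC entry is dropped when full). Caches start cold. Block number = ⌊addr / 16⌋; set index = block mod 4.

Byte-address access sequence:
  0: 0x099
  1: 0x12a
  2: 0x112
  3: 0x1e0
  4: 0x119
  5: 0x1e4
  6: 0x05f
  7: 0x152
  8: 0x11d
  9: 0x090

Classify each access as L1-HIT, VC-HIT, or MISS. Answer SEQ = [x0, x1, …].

SEQ = [MISS, MISS, MISS, MISS, L1-HIT, L1-HIT, MISS, MISS, VC-HIT, VC-HIT]

  [0] addr=0x99 blk=9 s=1: MISS | VC []
  [1] addr=0x12a blk=18 s=2: MISS | VC []
  [2] addr=0x112 blk=17 s=1: MISS | VC [9]
  [3] addr=0x1e0 blk=30 s=2: MISS | VC [9, 18]
  [4] addr=0x119 blk=17 s=1: L1-HIT | VC [9, 18]
  [5] addr=0x1e4 blk=30 s=2: L1-HIT | VC [9, 18]
  [6] addr=0x5f blk=5 s=1: MISS | VC [9, 18, 17]
  [7] addr=0x152 blk=21 s=1: MISS | VC [9, 18, 17, 5]
  [8] addr=0x11d blk=17 s=1: VC-HIT | VC [9, 18, 21, 5]
  [9] addr=0x90 blk=9 s=1: VC-HIT | VC [17, 18, 21, 5]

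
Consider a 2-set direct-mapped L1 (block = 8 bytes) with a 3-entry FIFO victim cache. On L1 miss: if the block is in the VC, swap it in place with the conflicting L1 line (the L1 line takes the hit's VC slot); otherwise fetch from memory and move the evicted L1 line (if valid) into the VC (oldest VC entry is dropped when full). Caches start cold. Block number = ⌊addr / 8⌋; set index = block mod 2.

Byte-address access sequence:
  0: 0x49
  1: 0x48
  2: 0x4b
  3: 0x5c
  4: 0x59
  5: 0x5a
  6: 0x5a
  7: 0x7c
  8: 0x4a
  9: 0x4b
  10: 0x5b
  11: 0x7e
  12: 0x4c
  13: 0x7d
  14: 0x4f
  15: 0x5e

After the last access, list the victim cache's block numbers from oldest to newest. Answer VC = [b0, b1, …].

  [0] addr=0x49 blk=9 s=1: MISS | VC []
  [1] addr=0x48 blk=9 s=1: L1-HIT | VC []
  [2] addr=0x4b blk=9 s=1: L1-HIT | VC []
  [3] addr=0x5c blk=11 s=1: MISS | VC [9]
  [4] addr=0x59 blk=11 s=1: L1-HIT | VC [9]
  [5] addr=0x5a blk=11 s=1: L1-HIT | VC [9]
  [6] addr=0x5a blk=11 s=1: L1-HIT | VC [9]
  [7] addr=0x7c blk=15 s=1: MISS | VC [9, 11]
  [8] addr=0x4a blk=9 s=1: VC-HIT | VC [15, 11]
  [9] addr=0x4b blk=9 s=1: L1-HIT | VC [15, 11]
  [10] addr=0x5b blk=11 s=1: VC-HIT | VC [15, 9]
  [11] addr=0x7e blk=15 s=1: VC-HIT | VC [11, 9]
  [12] addr=0x4c blk=9 s=1: VC-HIT | VC [11, 15]
  [13] addr=0x7d blk=15 s=1: VC-HIT | VC [11, 9]
  [14] addr=0x4f blk=9 s=1: VC-HIT | VC [11, 15]
  [15] addr=0x5e blk=11 s=1: VC-HIT | VC [9, 15]

VC = [9, 15]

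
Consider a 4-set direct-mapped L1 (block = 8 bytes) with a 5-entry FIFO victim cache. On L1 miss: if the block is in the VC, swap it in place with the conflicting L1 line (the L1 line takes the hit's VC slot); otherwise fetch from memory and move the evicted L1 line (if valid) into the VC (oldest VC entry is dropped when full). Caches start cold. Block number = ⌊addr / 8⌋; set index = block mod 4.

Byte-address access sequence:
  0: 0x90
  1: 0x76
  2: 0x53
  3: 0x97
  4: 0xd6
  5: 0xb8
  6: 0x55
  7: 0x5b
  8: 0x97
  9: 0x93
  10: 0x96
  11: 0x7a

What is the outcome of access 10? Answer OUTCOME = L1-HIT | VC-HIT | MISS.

OUTCOME = L1-HIT

#0 0x90→b18/s2 MISS; vc=[]
#1 0x76→b14/s2 MISS; vc=[18]
#2 0x53→b10/s2 MISS; vc=[18,14]
#3 0x97→b18/s2 VC-HIT; vc=[10,14]
#4 0xd6→b26/s2 MISS; vc=[10,14,18]
#5 0xb8→b23/s3 MISS; vc=[10,14,18]
#6 0x55→b10/s2 VC-HIT; vc=[26,14,18]
#7 0x5b→b11/s3 MISS; vc=[26,14,18,23]
#8 0x97→b18/s2 VC-HIT; vc=[26,14,10,23]
#9 0x93→b18/s2 L1-HIT; vc=[26,14,10,23]
#10 0x96→b18/s2 L1-HIT; vc=[26,14,10,23]
#11 0x7a→b15/s3 MISS; vc=[26,14,10,23,11]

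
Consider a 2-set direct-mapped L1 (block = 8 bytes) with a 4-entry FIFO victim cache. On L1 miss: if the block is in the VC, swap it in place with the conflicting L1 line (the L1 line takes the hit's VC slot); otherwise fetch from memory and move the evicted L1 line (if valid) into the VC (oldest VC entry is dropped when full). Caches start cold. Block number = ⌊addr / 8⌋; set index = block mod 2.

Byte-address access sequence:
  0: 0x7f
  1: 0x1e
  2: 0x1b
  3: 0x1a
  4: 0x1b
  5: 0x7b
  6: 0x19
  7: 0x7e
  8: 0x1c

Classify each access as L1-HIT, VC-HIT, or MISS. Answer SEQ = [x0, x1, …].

  [0] addr=0x7f blk=15 s=1: MISS | VC []
  [1] addr=0x1e blk=3 s=1: MISS | VC [15]
  [2] addr=0x1b blk=3 s=1: L1-HIT | VC [15]
  [3] addr=0x1a blk=3 s=1: L1-HIT | VC [15]
  [4] addr=0x1b blk=3 s=1: L1-HIT | VC [15]
  [5] addr=0x7b blk=15 s=1: VC-HIT | VC [3]
  [6] addr=0x19 blk=3 s=1: VC-HIT | VC [15]
  [7] addr=0x7e blk=15 s=1: VC-HIT | VC [3]
  [8] addr=0x1c blk=3 s=1: VC-HIT | VC [15]

SEQ = [MISS, MISS, L1-HIT, L1-HIT, L1-HIT, VC-HIT, VC-HIT, VC-HIT, VC-HIT]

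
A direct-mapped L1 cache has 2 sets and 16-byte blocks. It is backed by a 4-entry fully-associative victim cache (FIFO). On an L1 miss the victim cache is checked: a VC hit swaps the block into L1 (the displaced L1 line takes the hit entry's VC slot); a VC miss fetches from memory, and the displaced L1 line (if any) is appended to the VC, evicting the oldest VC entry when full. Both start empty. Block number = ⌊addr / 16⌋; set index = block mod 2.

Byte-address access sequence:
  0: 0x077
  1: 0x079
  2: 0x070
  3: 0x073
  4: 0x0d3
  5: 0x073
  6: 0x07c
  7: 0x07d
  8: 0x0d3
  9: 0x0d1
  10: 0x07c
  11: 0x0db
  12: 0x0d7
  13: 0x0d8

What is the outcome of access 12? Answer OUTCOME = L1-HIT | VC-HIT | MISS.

0: 0x77 (blk 7, set 1) → MISS  vc=[]
1: 0x79 (blk 7, set 1) → L1-HIT  vc=[]
2: 0x70 (blk 7, set 1) → L1-HIT  vc=[]
3: 0x73 (blk 7, set 1) → L1-HIT  vc=[]
4: 0xd3 (blk 13, set 1) → MISS  vc=[7]
5: 0x73 (blk 7, set 1) → VC-HIT  vc=[13]
6: 0x7c (blk 7, set 1) → L1-HIT  vc=[13]
7: 0x7d (blk 7, set 1) → L1-HIT  vc=[13]
8: 0xd3 (blk 13, set 1) → VC-HIT  vc=[7]
9: 0xd1 (blk 13, set 1) → L1-HIT  vc=[7]
10: 0x7c (blk 7, set 1) → VC-HIT  vc=[13]
11: 0xdb (blk 13, set 1) → VC-HIT  vc=[7]
12: 0xd7 (blk 13, set 1) → L1-HIT  vc=[7]
13: 0xd8 (blk 13, set 1) → L1-HIT  vc=[7]

OUTCOME = L1-HIT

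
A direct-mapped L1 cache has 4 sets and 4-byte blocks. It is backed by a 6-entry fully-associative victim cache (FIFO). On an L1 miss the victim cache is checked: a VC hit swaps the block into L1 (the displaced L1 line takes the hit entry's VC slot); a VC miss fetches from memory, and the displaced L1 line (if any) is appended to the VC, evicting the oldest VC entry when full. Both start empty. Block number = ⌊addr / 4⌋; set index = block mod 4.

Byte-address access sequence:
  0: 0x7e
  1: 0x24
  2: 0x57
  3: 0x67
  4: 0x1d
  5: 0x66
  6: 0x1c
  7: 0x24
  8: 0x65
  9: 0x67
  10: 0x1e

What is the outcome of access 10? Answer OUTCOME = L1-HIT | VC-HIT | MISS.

OUTCOME = L1-HIT

  [0] addr=0x7e blk=31 s=3: MISS | VC []
  [1] addr=0x24 blk=9 s=1: MISS | VC []
  [2] addr=0x57 blk=21 s=1: MISS | VC [9]
  [3] addr=0x67 blk=25 s=1: MISS | VC [9, 21]
  [4] addr=0x1d blk=7 s=3: MISS | VC [9, 21, 31]
  [5] addr=0x66 blk=25 s=1: L1-HIT | VC [9, 21, 31]
  [6] addr=0x1c blk=7 s=3: L1-HIT | VC [9, 21, 31]
  [7] addr=0x24 blk=9 s=1: VC-HIT | VC [25, 21, 31]
  [8] addr=0x65 blk=25 s=1: VC-HIT | VC [9, 21, 31]
  [9] addr=0x67 blk=25 s=1: L1-HIT | VC [9, 21, 31]
  [10] addr=0x1e blk=7 s=3: L1-HIT | VC [9, 21, 31]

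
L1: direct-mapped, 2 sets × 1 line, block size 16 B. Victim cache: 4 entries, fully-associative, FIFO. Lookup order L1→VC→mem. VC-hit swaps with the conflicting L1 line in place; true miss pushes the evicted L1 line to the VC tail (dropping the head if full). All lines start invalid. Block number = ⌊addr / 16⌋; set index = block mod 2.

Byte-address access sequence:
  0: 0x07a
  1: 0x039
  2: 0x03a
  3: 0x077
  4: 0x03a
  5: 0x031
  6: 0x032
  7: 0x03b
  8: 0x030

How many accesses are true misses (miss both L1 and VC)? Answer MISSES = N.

MISSES = 2

  [0] addr=0x7a blk=7 s=1: MISS | VC []
  [1] addr=0x39 blk=3 s=1: MISS | VC [7]
  [2] addr=0x3a blk=3 s=1: L1-HIT | VC [7]
  [3] addr=0x77 blk=7 s=1: VC-HIT | VC [3]
  [4] addr=0x3a blk=3 s=1: VC-HIT | VC [7]
  [5] addr=0x31 blk=3 s=1: L1-HIT | VC [7]
  [6] addr=0x32 blk=3 s=1: L1-HIT | VC [7]
  [7] addr=0x3b blk=3 s=1: L1-HIT | VC [7]
  [8] addr=0x30 blk=3 s=1: L1-HIT | VC [7]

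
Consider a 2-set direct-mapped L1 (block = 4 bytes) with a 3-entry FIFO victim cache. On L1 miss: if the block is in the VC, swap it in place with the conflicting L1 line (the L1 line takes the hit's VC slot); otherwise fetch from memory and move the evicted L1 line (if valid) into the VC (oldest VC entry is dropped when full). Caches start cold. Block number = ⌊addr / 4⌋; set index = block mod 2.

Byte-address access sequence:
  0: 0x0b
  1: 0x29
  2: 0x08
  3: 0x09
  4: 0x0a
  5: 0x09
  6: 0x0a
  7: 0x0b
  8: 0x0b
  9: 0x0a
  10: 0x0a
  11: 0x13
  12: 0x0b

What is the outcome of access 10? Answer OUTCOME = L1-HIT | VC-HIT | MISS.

  [0] addr=0xb blk=2 s=0: MISS | VC []
  [1] addr=0x29 blk=10 s=0: MISS | VC [2]
  [2] addr=0x8 blk=2 s=0: VC-HIT | VC [10]
  [3] addr=0x9 blk=2 s=0: L1-HIT | VC [10]
  [4] addr=0xa blk=2 s=0: L1-HIT | VC [10]
  [5] addr=0x9 blk=2 s=0: L1-HIT | VC [10]
  [6] addr=0xa blk=2 s=0: L1-HIT | VC [10]
  [7] addr=0xb blk=2 s=0: L1-HIT | VC [10]
  [8] addr=0xb blk=2 s=0: L1-HIT | VC [10]
  [9] addr=0xa blk=2 s=0: L1-HIT | VC [10]
  [10] addr=0xa blk=2 s=0: L1-HIT | VC [10]
  [11] addr=0x13 blk=4 s=0: MISS | VC [10, 2]
  [12] addr=0xb blk=2 s=0: VC-HIT | VC [10, 4]

OUTCOME = L1-HIT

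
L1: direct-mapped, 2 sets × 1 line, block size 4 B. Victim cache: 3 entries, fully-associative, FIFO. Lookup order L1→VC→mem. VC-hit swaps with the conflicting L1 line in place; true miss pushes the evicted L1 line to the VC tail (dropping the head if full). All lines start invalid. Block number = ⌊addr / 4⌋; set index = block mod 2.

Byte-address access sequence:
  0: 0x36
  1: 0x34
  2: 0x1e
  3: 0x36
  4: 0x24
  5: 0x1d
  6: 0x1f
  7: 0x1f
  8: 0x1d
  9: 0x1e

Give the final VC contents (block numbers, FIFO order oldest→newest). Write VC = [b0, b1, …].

0: 0x36 (blk 13, set 1) → MISS  vc=[]
1: 0x34 (blk 13, set 1) → L1-HIT  vc=[]
2: 0x1e (blk 7, set 1) → MISS  vc=[13]
3: 0x36 (blk 13, set 1) → VC-HIT  vc=[7]
4: 0x24 (blk 9, set 1) → MISS  vc=[7, 13]
5: 0x1d (blk 7, set 1) → VC-HIT  vc=[9, 13]
6: 0x1f (blk 7, set 1) → L1-HIT  vc=[9, 13]
7: 0x1f (blk 7, set 1) → L1-HIT  vc=[9, 13]
8: 0x1d (blk 7, set 1) → L1-HIT  vc=[9, 13]
9: 0x1e (blk 7, set 1) → L1-HIT  vc=[9, 13]

VC = [9, 13]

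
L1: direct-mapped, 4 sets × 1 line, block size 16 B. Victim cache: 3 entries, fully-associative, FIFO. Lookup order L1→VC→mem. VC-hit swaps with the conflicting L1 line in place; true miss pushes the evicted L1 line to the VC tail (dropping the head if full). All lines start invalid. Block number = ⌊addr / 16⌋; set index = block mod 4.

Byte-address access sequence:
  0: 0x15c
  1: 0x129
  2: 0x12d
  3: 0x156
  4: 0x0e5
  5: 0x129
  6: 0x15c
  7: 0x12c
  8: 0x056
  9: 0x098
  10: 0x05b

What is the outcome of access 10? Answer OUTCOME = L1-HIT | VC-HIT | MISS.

OUTCOME = VC-HIT

  [0] addr=0x15c blk=21 s=1: MISS | VC []
  [1] addr=0x129 blk=18 s=2: MISS | VC []
  [2] addr=0x12d blk=18 s=2: L1-HIT | VC []
  [3] addr=0x156 blk=21 s=1: L1-HIT | VC []
  [4] addr=0xe5 blk=14 s=2: MISS | VC [18]
  [5] addr=0x129 blk=18 s=2: VC-HIT | VC [14]
  [6] addr=0x15c blk=21 s=1: L1-HIT | VC [14]
  [7] addr=0x12c blk=18 s=2: L1-HIT | VC [14]
  [8] addr=0x56 blk=5 s=1: MISS | VC [14, 21]
  [9] addr=0x98 blk=9 s=1: MISS | VC [14, 21, 5]
  [10] addr=0x5b blk=5 s=1: VC-HIT | VC [14, 21, 9]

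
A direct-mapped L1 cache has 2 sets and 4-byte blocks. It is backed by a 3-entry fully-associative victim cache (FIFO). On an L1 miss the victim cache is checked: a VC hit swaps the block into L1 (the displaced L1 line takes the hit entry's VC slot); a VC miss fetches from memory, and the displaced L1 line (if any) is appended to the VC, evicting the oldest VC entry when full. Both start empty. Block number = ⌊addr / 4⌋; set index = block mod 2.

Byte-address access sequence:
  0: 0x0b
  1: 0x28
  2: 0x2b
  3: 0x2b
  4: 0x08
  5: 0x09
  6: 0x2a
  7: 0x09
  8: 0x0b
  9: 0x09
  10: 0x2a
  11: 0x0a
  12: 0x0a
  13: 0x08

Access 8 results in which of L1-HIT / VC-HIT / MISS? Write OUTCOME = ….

OUTCOME = L1-HIT

  [0] addr=0xb blk=2 s=0: MISS | VC []
  [1] addr=0x28 blk=10 s=0: MISS | VC [2]
  [2] addr=0x2b blk=10 s=0: L1-HIT | VC [2]
  [3] addr=0x2b blk=10 s=0: L1-HIT | VC [2]
  [4] addr=0x8 blk=2 s=0: VC-HIT | VC [10]
  [5] addr=0x9 blk=2 s=0: L1-HIT | VC [10]
  [6] addr=0x2a blk=10 s=0: VC-HIT | VC [2]
  [7] addr=0x9 blk=2 s=0: VC-HIT | VC [10]
  [8] addr=0xb blk=2 s=0: L1-HIT | VC [10]
  [9] addr=0x9 blk=2 s=0: L1-HIT | VC [10]
  [10] addr=0x2a blk=10 s=0: VC-HIT | VC [2]
  [11] addr=0xa blk=2 s=0: VC-HIT | VC [10]
  [12] addr=0xa blk=2 s=0: L1-HIT | VC [10]
  [13] addr=0x8 blk=2 s=0: L1-HIT | VC [10]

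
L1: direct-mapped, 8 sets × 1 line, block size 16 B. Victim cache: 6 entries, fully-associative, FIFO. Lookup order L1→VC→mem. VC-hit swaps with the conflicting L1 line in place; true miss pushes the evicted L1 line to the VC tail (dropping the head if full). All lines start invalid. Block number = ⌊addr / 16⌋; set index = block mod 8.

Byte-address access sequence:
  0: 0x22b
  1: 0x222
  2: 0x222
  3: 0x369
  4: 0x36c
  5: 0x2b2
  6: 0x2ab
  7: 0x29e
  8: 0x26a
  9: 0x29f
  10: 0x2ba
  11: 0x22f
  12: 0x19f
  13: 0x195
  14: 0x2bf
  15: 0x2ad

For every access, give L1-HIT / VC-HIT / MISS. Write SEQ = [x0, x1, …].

0: 0x22b (blk 34, set 2) → MISS  vc=[]
1: 0x222 (blk 34, set 2) → L1-HIT  vc=[]
2: 0x222 (blk 34, set 2) → L1-HIT  vc=[]
3: 0x369 (blk 54, set 6) → MISS  vc=[]
4: 0x36c (blk 54, set 6) → L1-HIT  vc=[]
5: 0x2b2 (blk 43, set 3) → MISS  vc=[]
6: 0x2ab (blk 42, set 2) → MISS  vc=[34]
7: 0x29e (blk 41, set 1) → MISS  vc=[34]
8: 0x26a (blk 38, set 6) → MISS  vc=[34, 54]
9: 0x29f (blk 41, set 1) → L1-HIT  vc=[34, 54]
10: 0x2ba (blk 43, set 3) → L1-HIT  vc=[34, 54]
11: 0x22f (blk 34, set 2) → VC-HIT  vc=[42, 54]
12: 0x19f (blk 25, set 1) → MISS  vc=[42, 54, 41]
13: 0x195 (blk 25, set 1) → L1-HIT  vc=[42, 54, 41]
14: 0x2bf (blk 43, set 3) → L1-HIT  vc=[42, 54, 41]
15: 0x2ad (blk 42, set 2) → VC-HIT  vc=[34, 54, 41]

SEQ = [MISS, L1-HIT, L1-HIT, MISS, L1-HIT, MISS, MISS, MISS, MISS, L1-HIT, L1-HIT, VC-HIT, MISS, L1-HIT, L1-HIT, VC-HIT]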